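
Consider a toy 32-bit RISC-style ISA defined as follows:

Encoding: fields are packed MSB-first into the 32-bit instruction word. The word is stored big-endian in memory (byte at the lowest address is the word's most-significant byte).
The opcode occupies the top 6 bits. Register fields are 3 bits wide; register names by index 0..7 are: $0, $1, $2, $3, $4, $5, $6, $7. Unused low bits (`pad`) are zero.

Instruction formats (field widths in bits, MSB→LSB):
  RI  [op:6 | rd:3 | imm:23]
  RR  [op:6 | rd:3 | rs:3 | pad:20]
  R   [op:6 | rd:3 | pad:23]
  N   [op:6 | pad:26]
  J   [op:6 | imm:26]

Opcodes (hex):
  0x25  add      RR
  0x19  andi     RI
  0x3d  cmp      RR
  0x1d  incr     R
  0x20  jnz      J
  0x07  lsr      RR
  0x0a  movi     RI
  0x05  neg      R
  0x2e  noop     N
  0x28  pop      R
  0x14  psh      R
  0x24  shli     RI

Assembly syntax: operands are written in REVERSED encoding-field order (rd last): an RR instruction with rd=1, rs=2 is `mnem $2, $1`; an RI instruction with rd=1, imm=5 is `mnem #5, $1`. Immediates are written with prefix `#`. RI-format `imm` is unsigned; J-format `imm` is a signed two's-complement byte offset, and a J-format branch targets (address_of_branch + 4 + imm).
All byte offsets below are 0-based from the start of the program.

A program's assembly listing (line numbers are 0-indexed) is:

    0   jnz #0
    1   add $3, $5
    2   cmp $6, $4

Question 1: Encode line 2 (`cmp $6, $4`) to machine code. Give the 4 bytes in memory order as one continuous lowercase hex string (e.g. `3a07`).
f6600000

2. cmp fields op=0x3d:6|rd=4:3|rs=6:3|pad=0:20 → word f6600000h → f6 60 00 00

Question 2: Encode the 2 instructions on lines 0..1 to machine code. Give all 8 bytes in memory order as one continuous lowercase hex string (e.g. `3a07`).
8000000096b00000

line 0 (jnz): pack op=0x20:6|imm=0:26 = 0x80000000; big→ 80 00 00 00
line 1 (add): pack op=0x25:6|rd=5:3|rs=3:3|pad=0:20 = 0x96b00000; big→ 96 b0 00 00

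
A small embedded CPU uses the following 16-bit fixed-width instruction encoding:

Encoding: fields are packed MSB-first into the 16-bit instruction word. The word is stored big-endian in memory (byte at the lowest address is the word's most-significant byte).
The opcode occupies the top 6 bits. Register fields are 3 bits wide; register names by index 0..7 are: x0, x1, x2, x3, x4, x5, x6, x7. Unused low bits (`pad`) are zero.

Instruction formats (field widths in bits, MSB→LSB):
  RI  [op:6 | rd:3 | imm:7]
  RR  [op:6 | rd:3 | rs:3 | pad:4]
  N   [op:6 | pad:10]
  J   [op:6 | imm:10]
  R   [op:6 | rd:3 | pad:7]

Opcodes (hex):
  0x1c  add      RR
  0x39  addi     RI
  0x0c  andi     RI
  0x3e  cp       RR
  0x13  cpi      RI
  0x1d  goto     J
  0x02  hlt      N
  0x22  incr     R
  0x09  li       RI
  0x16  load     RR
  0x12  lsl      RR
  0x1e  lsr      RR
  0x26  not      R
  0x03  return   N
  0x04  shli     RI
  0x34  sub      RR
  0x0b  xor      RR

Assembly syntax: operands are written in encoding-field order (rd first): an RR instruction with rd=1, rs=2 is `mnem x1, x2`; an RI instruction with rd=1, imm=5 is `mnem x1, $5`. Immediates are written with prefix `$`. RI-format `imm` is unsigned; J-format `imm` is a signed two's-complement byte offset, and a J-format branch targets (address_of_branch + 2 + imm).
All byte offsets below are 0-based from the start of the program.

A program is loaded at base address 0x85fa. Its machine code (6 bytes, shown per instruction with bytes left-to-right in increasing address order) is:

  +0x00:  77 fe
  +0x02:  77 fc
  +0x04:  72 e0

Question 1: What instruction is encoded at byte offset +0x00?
goto $-2

@+00  big-endian(77 fe) = 0x77fe
  opcode bits[15:10]=0x1d: goto/J
  [9:0] imm=1022 (s10→-2) = $-2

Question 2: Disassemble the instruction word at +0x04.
@+04  big-endian(72 e0) = 0x72e0
  top 6b → 0x1c → add [RR]
  rd: (w>>7)&0x7=0x5 → x5
  rs: (w>>4)&0x7=0x6 → x6

add x5, x6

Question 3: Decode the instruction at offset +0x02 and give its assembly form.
@+02  big-endian(77 fc) = 0x77fc
  top 6b → 0x1d → goto [J]
  imm@[9:0]=0x3fc (s10→-4) ⇒ $-4

goto $-4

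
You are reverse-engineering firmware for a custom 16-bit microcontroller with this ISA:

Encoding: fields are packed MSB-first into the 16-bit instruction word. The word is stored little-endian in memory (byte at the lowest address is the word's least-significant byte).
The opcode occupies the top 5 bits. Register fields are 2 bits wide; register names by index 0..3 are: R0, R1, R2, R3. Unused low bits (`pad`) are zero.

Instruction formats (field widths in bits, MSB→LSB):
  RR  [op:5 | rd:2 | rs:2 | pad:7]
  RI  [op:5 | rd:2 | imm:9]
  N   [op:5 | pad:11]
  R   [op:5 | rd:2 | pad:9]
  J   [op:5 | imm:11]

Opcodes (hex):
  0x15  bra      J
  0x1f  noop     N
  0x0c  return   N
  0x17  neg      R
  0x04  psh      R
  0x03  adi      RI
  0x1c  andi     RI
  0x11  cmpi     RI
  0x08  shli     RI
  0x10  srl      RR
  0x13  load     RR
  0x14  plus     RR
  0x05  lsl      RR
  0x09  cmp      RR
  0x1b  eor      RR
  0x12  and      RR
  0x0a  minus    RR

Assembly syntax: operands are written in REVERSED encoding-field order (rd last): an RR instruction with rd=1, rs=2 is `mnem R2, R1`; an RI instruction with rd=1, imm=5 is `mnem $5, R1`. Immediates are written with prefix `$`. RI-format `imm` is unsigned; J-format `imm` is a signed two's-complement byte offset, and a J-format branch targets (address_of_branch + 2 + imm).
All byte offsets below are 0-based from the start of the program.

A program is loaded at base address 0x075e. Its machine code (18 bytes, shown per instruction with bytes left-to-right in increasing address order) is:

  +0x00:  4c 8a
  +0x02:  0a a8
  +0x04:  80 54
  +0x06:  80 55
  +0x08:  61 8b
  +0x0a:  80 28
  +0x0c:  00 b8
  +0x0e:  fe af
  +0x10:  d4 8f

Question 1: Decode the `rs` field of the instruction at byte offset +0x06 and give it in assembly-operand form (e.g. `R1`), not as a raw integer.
R3

off 0x06: read 80 55 as little → 0x5580
  opcode bits[15:11]=0xa: minus/RR
  rd: (w>>9)&0x3=0x2 → R2
  rs: (w>>7)&0x3=0x3 → R3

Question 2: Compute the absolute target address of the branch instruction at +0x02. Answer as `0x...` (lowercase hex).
off 0x02: read 0a a8 as little → 0xa80a
  op=0xa80a>>11=0x15 ⇒ bra (J)
  imm: (w>>0)&0x7ff=0xa → $10
  target = base 0x075e + off 0x02 + 2 + imm 10 = 0x076c

0x076c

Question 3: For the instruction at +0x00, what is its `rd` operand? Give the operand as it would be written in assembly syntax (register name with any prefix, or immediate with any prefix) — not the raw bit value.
R1

[00] 4c 8a → 0x8a4c
  top 5b → 0x11 → cmpi [RI]
  rd@[10:9]=0x1 ⇒ R1
  imm@[8:0]=0x4c ⇒ $76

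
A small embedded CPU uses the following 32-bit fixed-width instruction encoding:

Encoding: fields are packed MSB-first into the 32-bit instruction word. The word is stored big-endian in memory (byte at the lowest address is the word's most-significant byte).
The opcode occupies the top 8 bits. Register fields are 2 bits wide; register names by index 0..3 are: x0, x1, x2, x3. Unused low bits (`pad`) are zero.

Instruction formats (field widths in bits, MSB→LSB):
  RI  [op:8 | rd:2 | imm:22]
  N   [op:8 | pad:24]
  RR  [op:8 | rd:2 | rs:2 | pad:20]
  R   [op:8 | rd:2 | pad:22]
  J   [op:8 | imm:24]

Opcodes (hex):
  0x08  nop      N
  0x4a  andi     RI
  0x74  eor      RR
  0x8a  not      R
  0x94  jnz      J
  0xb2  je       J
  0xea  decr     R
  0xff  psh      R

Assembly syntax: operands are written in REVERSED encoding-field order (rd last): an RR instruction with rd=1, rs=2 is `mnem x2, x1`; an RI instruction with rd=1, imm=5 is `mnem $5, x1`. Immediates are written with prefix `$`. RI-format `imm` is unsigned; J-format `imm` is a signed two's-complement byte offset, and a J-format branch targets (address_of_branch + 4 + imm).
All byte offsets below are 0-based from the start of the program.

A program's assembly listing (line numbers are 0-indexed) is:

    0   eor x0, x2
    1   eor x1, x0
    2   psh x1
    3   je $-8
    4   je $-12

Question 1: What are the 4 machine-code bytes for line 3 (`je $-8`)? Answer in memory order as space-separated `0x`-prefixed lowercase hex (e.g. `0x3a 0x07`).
0xb2 0xff 0xff 0xf8

L3: je op=0xb2:8|imm=-8:24 ⇒ 0xb2fffff8 ⇒ big b2 ff ff f8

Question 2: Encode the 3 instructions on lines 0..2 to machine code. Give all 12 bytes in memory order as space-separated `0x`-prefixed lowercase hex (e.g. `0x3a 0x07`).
L0: eor op=0x74:8|rd=2:2|rs=0:2|pad=0:20 ⇒ 0x74800000 ⇒ big 74 80 00 00
L1: eor op=0x74:8|rd=0:2|rs=1:2|pad=0:20 ⇒ 0x74100000 ⇒ big 74 10 00 00
L2: psh op=0xff:8|rd=1:2|pad=0:22 ⇒ 0xff400000 ⇒ big ff 40 00 00

0x74 0x80 0x00 0x00 0x74 0x10 0x00 0x00 0xff 0x40 0x00 0x00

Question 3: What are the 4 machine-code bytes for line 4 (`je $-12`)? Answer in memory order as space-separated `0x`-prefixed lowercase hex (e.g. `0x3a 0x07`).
0xb2 0xff 0xff 0xf4

4. je fields op=0xb2:8|imm=-12:24 → word b2fffff4h → b2 ff ff f4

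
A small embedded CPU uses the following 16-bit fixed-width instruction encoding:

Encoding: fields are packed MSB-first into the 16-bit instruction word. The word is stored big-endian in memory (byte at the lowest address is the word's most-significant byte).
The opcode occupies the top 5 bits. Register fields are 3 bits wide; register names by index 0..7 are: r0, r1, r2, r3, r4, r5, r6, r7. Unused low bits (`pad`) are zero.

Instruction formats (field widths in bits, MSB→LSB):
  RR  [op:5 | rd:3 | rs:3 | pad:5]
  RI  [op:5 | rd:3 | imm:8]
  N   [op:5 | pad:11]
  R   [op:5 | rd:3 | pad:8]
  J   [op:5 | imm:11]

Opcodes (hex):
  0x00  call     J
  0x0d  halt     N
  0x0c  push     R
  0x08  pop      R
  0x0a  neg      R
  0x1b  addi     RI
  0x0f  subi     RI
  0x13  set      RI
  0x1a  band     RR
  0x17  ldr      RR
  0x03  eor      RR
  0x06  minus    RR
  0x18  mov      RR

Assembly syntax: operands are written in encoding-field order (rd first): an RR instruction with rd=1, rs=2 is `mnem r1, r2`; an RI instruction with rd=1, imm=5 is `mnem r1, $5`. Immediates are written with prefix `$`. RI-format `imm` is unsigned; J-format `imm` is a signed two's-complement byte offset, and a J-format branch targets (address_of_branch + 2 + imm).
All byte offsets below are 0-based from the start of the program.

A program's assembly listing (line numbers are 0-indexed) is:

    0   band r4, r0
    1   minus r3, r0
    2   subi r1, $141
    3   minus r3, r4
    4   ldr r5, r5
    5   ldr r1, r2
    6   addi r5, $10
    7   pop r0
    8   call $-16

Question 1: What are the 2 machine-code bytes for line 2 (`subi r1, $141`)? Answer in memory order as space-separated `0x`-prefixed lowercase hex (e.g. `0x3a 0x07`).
0x79 0x8d

L2: subi op=0xf:5|rd=1:3|imm=141:8 ⇒ 0x798d ⇒ big 79 8d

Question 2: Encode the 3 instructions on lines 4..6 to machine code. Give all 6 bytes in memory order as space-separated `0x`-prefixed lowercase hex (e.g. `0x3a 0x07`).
line 4 (ldr): pack op=0x17:5|rd=5:3|rs=5:3|pad=0:5 = 0xbda0; big→ bd a0
line 5 (ldr): pack op=0x17:5|rd=1:3|rs=2:3|pad=0:5 = 0xb940; big→ b9 40
line 6 (addi): pack op=0x1b:5|rd=5:3|imm=10:8 = 0xdd0a; big→ dd 0a

0xbd 0xa0 0xb9 0x40 0xdd 0x0a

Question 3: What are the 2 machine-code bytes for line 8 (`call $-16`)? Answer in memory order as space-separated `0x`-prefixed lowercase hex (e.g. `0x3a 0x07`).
8. call fields op=0x0:5|imm=-16:11 → word 07f0h → 07 f0

0x07 0xf0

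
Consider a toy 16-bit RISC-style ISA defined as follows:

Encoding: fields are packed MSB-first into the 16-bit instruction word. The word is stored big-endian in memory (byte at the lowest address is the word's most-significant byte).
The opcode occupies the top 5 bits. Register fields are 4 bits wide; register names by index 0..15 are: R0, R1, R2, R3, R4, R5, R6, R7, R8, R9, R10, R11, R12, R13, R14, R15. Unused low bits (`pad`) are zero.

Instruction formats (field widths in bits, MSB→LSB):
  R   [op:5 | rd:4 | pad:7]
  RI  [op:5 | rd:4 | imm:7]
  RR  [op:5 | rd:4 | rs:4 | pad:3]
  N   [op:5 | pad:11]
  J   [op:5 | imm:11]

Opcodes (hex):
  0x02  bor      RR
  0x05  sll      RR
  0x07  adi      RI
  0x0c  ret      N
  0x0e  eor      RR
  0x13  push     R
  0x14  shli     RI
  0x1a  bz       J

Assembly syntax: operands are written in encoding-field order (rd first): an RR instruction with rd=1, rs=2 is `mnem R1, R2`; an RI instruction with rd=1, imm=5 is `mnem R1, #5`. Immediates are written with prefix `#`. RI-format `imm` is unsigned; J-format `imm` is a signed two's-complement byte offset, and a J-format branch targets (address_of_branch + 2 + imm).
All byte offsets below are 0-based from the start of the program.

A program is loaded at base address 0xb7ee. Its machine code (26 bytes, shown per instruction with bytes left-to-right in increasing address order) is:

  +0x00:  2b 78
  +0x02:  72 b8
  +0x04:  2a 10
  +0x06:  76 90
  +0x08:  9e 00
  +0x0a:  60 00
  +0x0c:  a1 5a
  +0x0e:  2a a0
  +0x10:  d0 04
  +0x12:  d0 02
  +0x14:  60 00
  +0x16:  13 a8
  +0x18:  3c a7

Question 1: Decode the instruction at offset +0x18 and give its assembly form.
adi R9, #39

@+18  big-endian(3c a7) = 0x3ca7
  opcode bits[15:11]=0x7: adi/RI
  rd@[10:7]=0x9 ⇒ R9
  imm@[6:0]=0x27 ⇒ #39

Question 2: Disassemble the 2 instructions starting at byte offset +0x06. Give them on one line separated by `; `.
off 0x06: read 76 90 as big → 0x7690
  op=0x7690>>11=0xe ⇒ eor (RR)
  rd: (w>>7)&0xf=0xd → R13
  rs: (w>>3)&0xf=0x2 → R2
off 0x08: read 9e 00 as big → 0x9e00
  op=0x9e00>>11=0x13 ⇒ push (R)
  rd: (w>>7)&0xf=0xc → R12

eor R13, R2; push R12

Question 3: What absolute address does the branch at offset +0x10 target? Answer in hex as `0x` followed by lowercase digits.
off 0x10: read d0 04 as big → 0xd004
  top 5b → 0x1a → bz [J]
  imm@[10:0]=0x4 ⇒ #4
  target = base 0xb7ee + off 0x10 + 2 + imm 4 = 0xb804

0xb804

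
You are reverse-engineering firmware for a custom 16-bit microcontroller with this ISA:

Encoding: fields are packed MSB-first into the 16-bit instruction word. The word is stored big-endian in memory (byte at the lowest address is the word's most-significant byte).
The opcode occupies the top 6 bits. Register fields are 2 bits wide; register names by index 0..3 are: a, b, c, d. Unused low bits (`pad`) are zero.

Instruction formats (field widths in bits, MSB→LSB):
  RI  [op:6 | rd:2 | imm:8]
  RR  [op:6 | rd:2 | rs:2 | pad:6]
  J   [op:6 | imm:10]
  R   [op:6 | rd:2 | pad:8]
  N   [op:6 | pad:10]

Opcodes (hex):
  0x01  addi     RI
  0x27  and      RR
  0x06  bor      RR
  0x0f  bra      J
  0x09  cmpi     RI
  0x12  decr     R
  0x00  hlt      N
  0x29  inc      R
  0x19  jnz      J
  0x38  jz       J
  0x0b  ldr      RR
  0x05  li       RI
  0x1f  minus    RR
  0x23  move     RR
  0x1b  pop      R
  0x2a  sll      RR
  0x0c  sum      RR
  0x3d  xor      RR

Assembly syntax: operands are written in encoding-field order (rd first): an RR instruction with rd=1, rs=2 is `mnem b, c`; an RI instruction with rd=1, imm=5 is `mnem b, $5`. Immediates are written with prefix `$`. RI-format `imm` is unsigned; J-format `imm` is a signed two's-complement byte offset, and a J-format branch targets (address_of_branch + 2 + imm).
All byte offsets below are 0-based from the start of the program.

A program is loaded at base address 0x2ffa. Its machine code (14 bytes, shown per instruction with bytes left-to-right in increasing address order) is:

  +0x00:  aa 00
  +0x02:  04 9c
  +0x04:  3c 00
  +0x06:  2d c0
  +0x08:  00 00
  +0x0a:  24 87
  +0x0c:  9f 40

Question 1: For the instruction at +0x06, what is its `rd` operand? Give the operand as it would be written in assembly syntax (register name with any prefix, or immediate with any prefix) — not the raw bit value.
b

@+06  big-endian(2d c0) = 0x2dc0
  opcode bits[15:10]=0xb: ldr/RR
  rd@[9:8]=0x1 ⇒ b
  rs@[7:6]=0x3 ⇒ d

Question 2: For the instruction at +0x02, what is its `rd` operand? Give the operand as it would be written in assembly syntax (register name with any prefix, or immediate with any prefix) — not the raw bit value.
a

off 0x02: read 04 9c as big → 0x049c
  top 6b → 0x1 → addi [RI]
  rd@[9:8]=0x0 ⇒ a
  imm@[7:0]=0x9c ⇒ $156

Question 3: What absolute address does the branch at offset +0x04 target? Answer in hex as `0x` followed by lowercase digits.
@+04  big-endian(3c 00) = 0x3c00
  op=0x3c00>>10=0xf ⇒ bra (J)
  imm@[9:0]=0x0 ⇒ $0
  target = base 0x2ffa + off 0x04 + 2 + imm 0 = 0x3000

0x3000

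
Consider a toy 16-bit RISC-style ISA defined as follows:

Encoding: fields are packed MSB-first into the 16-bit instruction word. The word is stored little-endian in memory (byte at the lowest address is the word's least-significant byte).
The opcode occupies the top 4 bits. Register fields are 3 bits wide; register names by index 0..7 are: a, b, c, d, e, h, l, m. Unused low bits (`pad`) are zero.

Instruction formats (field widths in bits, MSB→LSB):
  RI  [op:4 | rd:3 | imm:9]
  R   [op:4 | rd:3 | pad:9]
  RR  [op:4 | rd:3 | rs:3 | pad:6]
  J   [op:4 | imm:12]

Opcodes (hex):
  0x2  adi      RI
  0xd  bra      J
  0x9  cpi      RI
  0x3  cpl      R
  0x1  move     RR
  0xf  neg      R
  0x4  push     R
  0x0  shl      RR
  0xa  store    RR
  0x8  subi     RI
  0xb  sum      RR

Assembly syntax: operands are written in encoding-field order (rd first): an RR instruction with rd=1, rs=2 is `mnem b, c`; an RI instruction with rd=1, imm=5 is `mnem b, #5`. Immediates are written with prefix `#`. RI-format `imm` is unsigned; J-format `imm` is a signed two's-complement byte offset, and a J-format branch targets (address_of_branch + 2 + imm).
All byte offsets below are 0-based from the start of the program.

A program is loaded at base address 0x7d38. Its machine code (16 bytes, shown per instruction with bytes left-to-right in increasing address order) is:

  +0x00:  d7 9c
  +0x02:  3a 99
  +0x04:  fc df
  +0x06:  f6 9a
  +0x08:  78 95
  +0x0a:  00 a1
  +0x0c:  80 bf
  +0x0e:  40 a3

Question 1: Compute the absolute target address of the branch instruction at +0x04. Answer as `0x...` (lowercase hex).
@+04  little-endian(fc df) = 0xdffc
  opcode bits[15:12]=0xd: bra/J
  [11:0] imm=4092 (s12→-4) = #-4
  target = base 0x7d38 + off 0x04 + 2 + imm -4 = 0x7d3a

0x7d3a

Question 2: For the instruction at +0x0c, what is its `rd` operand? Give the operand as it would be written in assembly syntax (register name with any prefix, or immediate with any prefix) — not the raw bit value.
+0x0c: 80 bf ⇒ word 0xbf80 (little)
  opcode bits[15:12]=0xb: sum/RR
  rd@[11:9]=0x7 ⇒ m
  rs@[8:6]=0x6 ⇒ l

m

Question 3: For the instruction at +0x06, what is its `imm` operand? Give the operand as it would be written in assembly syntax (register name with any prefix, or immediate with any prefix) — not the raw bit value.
@+06  little-endian(f6 9a) = 0x9af6
  opcode bits[15:12]=0x9: cpi/RI
  rd: (w>>9)&0x7=0x5 → h
  imm: (w>>0)&0x1ff=0xf6 → #246

#246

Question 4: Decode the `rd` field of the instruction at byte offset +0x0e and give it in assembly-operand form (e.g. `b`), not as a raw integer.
b

off 0x0e: read 40 a3 as little → 0xa340
  top 4b → 0xa → store [RR]
  rd@[11:9]=0x1 ⇒ b
  rs@[8:6]=0x5 ⇒ h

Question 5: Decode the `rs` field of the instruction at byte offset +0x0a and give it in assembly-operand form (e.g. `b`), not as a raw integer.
e

[0a] 00 a1 → 0xa100
  op=0xa100>>12=0xa ⇒ store (RR)
  rd@[11:9]=0x0 ⇒ a
  rs@[8:6]=0x4 ⇒ e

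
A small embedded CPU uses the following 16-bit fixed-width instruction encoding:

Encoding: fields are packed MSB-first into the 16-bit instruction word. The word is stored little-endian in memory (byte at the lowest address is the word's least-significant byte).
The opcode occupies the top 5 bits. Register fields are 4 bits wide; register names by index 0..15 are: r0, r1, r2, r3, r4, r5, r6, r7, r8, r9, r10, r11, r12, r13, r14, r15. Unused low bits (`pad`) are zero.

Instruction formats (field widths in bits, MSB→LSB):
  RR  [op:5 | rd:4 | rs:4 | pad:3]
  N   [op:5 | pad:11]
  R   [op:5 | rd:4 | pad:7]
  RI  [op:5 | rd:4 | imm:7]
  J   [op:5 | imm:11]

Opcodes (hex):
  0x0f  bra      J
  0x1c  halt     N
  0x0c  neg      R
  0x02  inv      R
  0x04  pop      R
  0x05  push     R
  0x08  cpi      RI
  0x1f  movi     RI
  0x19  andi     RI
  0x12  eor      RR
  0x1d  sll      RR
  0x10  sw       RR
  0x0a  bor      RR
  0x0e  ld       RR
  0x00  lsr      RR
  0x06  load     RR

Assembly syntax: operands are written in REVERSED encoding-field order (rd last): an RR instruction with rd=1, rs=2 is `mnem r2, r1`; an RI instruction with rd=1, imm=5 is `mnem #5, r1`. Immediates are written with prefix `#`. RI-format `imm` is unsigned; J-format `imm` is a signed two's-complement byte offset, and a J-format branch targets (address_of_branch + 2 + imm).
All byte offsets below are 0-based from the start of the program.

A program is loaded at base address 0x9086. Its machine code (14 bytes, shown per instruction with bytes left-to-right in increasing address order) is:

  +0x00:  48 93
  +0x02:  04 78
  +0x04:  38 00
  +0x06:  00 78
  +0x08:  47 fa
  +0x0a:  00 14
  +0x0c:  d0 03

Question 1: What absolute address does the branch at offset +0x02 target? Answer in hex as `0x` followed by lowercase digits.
0x908e

off 0x02: read 04 78 as little → 0x7804
  opcode bits[15:11]=0xf: bra/J
  imm: (w>>0)&0x7ff=0x4 → #4
  target = base 0x9086 + off 0x02 + 2 + imm 4 = 0x908e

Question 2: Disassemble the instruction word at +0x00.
eor r9, r6

off 0x00: read 48 93 as little → 0x9348
  top 5b → 0x12 → eor [RR]
  rd: (w>>7)&0xf=0x6 → r6
  rs: (w>>3)&0xf=0x9 → r9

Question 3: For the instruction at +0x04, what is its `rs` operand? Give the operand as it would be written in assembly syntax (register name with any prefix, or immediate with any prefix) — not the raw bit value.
r7

[04] 38 00 → 0x0038
  top 5b → 0x0 → lsr [RR]
  rd: (w>>7)&0xf=0x0 → r0
  rs: (w>>3)&0xf=0x7 → r7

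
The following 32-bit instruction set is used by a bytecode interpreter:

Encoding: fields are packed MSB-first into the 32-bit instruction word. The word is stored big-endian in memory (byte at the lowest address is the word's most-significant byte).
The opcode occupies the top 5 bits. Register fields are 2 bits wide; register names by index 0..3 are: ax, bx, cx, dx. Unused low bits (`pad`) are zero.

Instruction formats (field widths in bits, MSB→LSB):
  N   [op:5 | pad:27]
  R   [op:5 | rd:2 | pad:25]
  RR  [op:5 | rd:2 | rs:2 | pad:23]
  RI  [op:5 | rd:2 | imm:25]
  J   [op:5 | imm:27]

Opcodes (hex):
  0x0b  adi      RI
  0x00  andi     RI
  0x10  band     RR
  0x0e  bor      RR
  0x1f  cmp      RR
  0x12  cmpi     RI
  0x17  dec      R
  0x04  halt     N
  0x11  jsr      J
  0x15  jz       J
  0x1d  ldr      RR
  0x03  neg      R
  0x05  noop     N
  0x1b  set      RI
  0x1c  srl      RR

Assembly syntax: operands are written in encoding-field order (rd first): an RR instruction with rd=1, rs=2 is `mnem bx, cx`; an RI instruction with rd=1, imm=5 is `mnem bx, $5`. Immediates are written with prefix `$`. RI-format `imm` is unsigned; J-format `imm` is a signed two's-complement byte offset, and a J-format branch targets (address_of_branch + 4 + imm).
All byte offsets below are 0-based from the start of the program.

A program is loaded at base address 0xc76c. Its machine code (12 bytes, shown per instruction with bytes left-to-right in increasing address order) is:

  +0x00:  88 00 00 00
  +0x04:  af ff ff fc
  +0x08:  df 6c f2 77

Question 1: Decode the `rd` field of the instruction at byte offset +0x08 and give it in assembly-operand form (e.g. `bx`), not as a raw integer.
off 0x08: read df 6c f2 77 as big → 0xdf6cf277
  opcode bits[31:27]=0x1b: set/RI
  rd@[26:25]=0x3 ⇒ dx
  imm@[24:0]=0x16cf277 ⇒ $23917175

dx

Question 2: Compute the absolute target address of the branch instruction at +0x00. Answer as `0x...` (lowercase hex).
0xc770

+0x00: 88 00 00 00 ⇒ word 0x88000000 (big)
  top 5b → 0x11 → jsr [J]
  imm: (w>>0)&0x7ffffff=0x0 → $0
  target = base 0xc76c + off 0x00 + 4 + imm 0 = 0xc770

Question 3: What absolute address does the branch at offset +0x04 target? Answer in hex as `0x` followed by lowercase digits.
0xc770

+0x04: af ff ff fc ⇒ word 0xaffffffc (big)
  top 5b → 0x15 → jz [J]
  imm: (w>>0)&0x7ffffff=0x7fffffc (s27→-4) → $-4
  target = base 0xc76c + off 0x04 + 4 + imm -4 = 0xc770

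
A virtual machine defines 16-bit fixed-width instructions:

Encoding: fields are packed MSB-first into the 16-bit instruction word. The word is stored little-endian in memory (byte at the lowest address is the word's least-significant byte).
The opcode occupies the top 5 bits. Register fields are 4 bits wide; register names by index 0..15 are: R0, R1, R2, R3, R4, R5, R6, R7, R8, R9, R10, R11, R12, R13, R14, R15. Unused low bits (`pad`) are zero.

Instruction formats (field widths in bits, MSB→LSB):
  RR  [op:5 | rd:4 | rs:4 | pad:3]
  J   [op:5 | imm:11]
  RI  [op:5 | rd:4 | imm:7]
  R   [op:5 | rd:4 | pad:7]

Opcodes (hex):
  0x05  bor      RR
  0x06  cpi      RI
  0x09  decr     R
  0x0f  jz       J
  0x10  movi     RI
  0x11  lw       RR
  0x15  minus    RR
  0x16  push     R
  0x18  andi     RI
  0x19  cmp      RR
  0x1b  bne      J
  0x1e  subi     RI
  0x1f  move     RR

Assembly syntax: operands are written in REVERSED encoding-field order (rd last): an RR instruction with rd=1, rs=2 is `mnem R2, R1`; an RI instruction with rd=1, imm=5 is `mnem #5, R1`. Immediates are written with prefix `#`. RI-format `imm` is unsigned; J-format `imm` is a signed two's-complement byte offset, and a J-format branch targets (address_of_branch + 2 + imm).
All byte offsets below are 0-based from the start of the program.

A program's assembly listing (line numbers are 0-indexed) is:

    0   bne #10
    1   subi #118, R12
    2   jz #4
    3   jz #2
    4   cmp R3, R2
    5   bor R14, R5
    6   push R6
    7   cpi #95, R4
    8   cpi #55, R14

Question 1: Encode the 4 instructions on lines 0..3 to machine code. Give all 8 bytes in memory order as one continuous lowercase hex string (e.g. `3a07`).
line 0 (bne): pack op=0x1b:5|imm=10:11 = 0xd80a; little→ 0a d8
line 1 (subi): pack op=0x1e:5|rd=12:4|imm=118:7 = 0xf676; little→ 76 f6
line 2 (jz): pack op=0xf:5|imm=4:11 = 0x7804; little→ 04 78
line 3 (jz): pack op=0xf:5|imm=2:11 = 0x7802; little→ 02 78

0ad876f604780278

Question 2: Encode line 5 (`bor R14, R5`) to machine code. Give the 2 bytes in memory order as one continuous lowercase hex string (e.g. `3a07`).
f02a

L5: bor op=0x5:5|rd=5:4|rs=14:4|pad=0:3 ⇒ 0x2af0 ⇒ little f0 2a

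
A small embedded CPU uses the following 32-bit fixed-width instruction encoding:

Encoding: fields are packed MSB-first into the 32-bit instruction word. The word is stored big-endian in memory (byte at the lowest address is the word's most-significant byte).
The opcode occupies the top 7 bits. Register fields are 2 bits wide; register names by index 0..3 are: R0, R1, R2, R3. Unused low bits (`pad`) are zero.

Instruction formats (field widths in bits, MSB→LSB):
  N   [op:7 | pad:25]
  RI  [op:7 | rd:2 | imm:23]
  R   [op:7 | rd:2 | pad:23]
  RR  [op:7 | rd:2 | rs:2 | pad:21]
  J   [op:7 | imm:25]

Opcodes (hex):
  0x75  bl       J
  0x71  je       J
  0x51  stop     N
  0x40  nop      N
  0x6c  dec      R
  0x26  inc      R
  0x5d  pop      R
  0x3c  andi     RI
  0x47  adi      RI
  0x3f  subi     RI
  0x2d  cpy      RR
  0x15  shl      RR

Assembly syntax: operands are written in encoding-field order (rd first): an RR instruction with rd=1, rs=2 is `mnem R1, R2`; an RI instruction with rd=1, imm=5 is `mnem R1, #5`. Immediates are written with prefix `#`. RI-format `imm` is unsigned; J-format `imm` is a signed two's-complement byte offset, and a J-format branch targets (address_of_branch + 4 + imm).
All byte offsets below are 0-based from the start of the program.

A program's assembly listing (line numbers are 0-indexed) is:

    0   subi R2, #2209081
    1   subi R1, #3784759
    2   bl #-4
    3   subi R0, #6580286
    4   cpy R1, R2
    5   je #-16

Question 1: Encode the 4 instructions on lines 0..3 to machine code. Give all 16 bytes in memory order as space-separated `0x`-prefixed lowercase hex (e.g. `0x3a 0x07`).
0x7f 0x21 0xb5 0x39 0x7e 0xb9 0xc0 0x37 0xeb 0xff 0xff 0xfc 0x7e 0x64 0x68 0x3e

0. subi fields op=0x3f:7|rd=2:2|imm=2209081:23 → word 7f21b539h → 7f 21 b5 39
1. subi fields op=0x3f:7|rd=1:2|imm=3784759:23 → word 7eb9c037h → 7e b9 c0 37
2. bl fields op=0x75:7|imm=-4:25 → word ebfffffch → eb ff ff fc
3. subi fields op=0x3f:7|rd=0:2|imm=6580286:23 → word 7e64683eh → 7e 64 68 3e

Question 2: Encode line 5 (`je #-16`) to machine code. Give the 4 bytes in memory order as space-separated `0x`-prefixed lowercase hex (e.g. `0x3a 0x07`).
L5: je op=0x71:7|imm=-16:25 ⇒ 0xe3fffff0 ⇒ big e3 ff ff f0

0xe3 0xff 0xff 0xf0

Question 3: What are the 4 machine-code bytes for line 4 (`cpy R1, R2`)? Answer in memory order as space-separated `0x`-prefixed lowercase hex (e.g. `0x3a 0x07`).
L4: cpy op=0x2d:7|rd=1:2|rs=2:2|pad=0:21 ⇒ 0x5ac00000 ⇒ big 5a c0 00 00

0x5a 0xc0 0x00 0x00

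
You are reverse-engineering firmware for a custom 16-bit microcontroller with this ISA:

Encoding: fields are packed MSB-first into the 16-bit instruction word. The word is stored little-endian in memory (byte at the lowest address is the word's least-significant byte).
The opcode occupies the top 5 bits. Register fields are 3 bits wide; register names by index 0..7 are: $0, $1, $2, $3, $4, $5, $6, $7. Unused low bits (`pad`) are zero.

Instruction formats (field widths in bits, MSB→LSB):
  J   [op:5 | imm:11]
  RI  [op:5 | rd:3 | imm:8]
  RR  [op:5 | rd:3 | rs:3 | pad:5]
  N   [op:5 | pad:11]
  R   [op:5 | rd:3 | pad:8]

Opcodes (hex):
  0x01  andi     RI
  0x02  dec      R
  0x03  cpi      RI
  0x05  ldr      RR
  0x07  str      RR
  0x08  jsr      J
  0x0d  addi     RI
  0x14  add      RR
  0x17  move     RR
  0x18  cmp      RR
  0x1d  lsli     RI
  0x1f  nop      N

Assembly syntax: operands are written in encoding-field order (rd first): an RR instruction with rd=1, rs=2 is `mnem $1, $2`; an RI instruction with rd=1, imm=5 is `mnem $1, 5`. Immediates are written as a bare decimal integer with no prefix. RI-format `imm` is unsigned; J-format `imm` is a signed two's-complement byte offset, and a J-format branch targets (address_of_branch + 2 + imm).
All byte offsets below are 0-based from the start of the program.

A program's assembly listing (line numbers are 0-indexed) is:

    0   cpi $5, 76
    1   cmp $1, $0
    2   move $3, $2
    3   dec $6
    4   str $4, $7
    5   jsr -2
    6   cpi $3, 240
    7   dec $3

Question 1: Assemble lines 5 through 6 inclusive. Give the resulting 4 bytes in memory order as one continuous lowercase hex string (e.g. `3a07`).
fe47f01b

line 5 (jsr): pack op=0x8:5|imm=-2:11 = 0x47fe; little→ fe 47
line 6 (cpi): pack op=0x3:5|rd=3:3|imm=240:8 = 0x1bf0; little→ f0 1b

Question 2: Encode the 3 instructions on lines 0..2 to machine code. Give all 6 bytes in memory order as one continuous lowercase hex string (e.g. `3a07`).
4c1d00c140bb

L0: cpi op=0x3:5|rd=5:3|imm=76:8 ⇒ 0x1d4c ⇒ little 4c 1d
L1: cmp op=0x18:5|rd=1:3|rs=0:3|pad=0:5 ⇒ 0xc100 ⇒ little 00 c1
L2: move op=0x17:5|rd=3:3|rs=2:3|pad=0:5 ⇒ 0xbb40 ⇒ little 40 bb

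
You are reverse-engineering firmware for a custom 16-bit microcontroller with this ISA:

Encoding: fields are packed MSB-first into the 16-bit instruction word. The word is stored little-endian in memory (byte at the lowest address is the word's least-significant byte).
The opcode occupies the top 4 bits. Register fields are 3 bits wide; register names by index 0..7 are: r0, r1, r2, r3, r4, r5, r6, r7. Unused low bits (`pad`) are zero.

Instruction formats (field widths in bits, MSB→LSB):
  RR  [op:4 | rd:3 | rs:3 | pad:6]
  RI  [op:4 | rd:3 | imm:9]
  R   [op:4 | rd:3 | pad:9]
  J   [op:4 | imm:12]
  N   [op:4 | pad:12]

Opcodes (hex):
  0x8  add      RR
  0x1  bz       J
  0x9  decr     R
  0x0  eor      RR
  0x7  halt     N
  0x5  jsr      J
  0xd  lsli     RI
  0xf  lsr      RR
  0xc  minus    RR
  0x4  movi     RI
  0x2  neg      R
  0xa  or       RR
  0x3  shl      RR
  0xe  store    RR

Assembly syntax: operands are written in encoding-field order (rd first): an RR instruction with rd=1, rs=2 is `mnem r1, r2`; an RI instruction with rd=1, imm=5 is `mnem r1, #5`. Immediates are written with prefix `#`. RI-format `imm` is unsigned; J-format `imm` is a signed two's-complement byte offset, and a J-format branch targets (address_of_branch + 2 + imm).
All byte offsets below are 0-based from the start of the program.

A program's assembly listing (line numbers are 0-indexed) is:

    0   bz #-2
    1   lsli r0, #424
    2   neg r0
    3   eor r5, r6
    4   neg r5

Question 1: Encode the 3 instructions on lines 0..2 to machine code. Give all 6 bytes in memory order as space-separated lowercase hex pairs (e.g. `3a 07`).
L0: bz op=0x1:4|imm=-2:12 ⇒ 0x1ffe ⇒ little fe 1f
L1: lsli op=0xd:4|rd=0:3|imm=424:9 ⇒ 0xd1a8 ⇒ little a8 d1
L2: neg op=0x2:4|rd=0:3|pad=0:9 ⇒ 0x2000 ⇒ little 00 20

fe 1f a8 d1 00 20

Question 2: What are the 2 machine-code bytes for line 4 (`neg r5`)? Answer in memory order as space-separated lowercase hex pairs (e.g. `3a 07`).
line 4 (neg): pack op=0x2:4|rd=5:3|pad=0:9 = 0x2a00; little→ 00 2a

00 2a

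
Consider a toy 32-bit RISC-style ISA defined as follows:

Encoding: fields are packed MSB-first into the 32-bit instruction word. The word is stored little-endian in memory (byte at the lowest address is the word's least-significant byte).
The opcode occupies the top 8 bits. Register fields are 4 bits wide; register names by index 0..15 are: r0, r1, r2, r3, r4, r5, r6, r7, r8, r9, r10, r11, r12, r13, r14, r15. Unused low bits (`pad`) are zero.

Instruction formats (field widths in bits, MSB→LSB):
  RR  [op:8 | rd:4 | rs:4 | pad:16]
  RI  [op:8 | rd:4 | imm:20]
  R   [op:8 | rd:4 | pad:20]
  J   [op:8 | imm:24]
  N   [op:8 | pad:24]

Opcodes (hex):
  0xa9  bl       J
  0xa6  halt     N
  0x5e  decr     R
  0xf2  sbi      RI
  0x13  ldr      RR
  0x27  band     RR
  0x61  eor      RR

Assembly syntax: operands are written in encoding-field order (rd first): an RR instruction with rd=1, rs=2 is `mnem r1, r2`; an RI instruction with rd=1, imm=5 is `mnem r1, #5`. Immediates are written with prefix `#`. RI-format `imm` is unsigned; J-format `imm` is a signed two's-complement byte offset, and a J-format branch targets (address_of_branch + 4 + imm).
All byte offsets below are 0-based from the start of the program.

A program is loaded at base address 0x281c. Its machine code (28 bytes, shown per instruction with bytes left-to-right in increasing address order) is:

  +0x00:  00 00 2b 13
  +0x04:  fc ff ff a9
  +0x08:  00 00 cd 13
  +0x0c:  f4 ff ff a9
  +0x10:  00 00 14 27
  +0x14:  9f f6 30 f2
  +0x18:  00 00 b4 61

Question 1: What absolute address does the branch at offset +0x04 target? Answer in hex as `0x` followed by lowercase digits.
0x2820

[04] fc ff ff a9 → 0xa9fffffc
  op=0xa9fffffc>>24=0xa9 ⇒ bl (J)
  imm: (w>>0)&0xffffff=0xfffffc (s24→-4) → #-4
  target = base 0x281c + off 0x04 + 4 + imm -4 = 0x2820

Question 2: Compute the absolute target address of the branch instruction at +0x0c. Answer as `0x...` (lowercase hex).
0x2820

off 0x0c: read f4 ff ff a9 as little → 0xa9fffff4
  top 8b → 0xa9 → bl [J]
  [23:0] imm=16777204 (s24→-12) = #-12
  target = base 0x281c + off 0x0c + 4 + imm -12 = 0x2820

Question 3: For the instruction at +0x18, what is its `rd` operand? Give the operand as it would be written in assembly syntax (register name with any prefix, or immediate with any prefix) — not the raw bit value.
+0x18: 00 00 b4 61 ⇒ word 0x61b40000 (little)
  opcode bits[31:24]=0x61: eor/RR
  [23:20] rd=11 = r11
  [19:16] rs=4 = r4

r11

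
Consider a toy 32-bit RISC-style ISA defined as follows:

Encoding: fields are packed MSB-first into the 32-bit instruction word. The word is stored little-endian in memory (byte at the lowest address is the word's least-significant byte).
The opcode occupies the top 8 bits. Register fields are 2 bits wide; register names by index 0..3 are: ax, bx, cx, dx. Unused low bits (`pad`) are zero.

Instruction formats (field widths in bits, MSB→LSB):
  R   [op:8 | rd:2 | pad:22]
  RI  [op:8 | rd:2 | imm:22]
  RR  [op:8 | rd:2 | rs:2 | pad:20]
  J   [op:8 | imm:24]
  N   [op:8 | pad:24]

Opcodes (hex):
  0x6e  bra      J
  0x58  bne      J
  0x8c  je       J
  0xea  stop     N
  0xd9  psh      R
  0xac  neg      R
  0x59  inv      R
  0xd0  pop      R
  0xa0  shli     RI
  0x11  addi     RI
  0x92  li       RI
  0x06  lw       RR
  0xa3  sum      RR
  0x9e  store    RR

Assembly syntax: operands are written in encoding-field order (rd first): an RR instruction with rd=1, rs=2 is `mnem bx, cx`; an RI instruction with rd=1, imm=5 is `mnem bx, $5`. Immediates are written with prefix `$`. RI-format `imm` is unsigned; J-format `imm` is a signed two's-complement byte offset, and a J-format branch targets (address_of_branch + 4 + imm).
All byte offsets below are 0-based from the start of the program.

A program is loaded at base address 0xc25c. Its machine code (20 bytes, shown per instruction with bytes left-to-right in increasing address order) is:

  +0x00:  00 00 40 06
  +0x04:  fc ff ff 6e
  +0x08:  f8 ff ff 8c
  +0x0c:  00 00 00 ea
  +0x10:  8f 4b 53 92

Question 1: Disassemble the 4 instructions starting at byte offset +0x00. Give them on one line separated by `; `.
+0x00: 00 00 40 06 ⇒ word 0x06400000 (little)
  opcode bits[31:24]=0x6: lw/RR
  [23:22] rd=1 = bx
  [21:20] rs=0 = ax
+0x04: fc ff ff 6e ⇒ word 0x6efffffc (little)
  opcode bits[31:24]=0x6e: bra/J
  [23:0] imm=16777212 (s24→-4) = $-4
+0x08: f8 ff ff 8c ⇒ word 0x8cfffff8 (little)
  opcode bits[31:24]=0x8c: je/J
  [23:0] imm=16777208 (s24→-8) = $-8
+0x0c: 00 00 00 ea ⇒ word 0xea000000 (little)
  opcode bits[31:24]=0xea: stop/N

lw bx, ax; bra $-4; je $-8; stop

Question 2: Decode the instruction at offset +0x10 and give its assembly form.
li bx, $1264527

+0x10: 8f 4b 53 92 ⇒ word 0x92534b8f (little)
  opcode bits[31:24]=0x92: li/RI
  rd: (w>>22)&0x3=0x1 → bx
  imm: (w>>0)&0x3fffff=0x134b8f → $1264527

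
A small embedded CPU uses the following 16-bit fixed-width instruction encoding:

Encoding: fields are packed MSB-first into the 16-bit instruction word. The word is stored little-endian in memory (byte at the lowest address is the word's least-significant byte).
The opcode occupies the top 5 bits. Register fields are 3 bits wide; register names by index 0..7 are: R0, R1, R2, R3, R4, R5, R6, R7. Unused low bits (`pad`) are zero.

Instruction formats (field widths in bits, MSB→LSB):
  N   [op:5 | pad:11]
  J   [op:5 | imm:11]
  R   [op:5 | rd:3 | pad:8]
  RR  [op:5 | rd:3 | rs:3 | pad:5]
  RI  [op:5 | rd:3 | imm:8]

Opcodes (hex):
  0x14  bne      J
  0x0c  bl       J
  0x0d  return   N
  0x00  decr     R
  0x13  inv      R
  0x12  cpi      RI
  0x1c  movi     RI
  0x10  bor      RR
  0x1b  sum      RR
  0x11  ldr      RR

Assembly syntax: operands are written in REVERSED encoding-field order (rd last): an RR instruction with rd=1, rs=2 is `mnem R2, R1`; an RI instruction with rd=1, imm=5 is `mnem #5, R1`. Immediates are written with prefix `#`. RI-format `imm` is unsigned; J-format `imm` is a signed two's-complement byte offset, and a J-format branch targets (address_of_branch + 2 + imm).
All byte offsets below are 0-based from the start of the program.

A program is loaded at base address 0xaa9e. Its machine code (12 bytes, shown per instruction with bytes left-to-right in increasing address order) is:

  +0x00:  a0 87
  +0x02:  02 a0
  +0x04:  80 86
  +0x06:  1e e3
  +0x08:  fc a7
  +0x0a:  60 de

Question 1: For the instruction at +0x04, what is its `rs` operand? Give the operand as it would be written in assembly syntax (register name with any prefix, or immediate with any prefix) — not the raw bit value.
R4

[04] 80 86 → 0x8680
  opcode bits[15:11]=0x10: bor/RR
  rd: (w>>8)&0x7=0x6 → R6
  rs: (w>>5)&0x7=0x4 → R4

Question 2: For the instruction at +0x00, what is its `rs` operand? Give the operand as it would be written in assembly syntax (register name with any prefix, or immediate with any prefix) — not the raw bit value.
R5

@+00  little-endian(a0 87) = 0x87a0
  op=0x87a0>>11=0x10 ⇒ bor (RR)
  rd: (w>>8)&0x7=0x7 → R7
  rs: (w>>5)&0x7=0x5 → R5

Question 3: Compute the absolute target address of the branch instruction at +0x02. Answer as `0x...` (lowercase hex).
0xaaa4

@+02  little-endian(02 a0) = 0xa002
  op=0xa002>>11=0x14 ⇒ bne (J)
  imm: (w>>0)&0x7ff=0x2 → #2
  target = base 0xaa9e + off 0x02 + 2 + imm 2 = 0xaaa4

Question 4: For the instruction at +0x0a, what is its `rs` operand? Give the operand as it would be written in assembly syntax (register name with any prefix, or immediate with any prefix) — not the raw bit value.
R3

+0x0a: 60 de ⇒ word 0xde60 (little)
  opcode bits[15:11]=0x1b: sum/RR
  rd: (w>>8)&0x7=0x6 → R6
  rs: (w>>5)&0x7=0x3 → R3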